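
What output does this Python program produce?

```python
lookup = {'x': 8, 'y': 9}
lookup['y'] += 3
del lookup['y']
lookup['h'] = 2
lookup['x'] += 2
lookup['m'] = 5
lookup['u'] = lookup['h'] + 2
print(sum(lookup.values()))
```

21

lookup['y'] = 9+3 = 12 → {'x': 8, 'y': 12}
del 'y' → {'x': 8}
lookup['h'] = 2 → {'x': 8, 'h': 2}
lookup['x'] = 8+2 = 10 → {'x': 10, 'h': 2}
lookup['m'] = 5 → {'x': 10, 'h': 2, 'm': 5}
lookup['u'] = lookup['h']+2 = 4 → {'x': 10, 'h': 2, 'm': 5, 'u': 4}
sum of values = 21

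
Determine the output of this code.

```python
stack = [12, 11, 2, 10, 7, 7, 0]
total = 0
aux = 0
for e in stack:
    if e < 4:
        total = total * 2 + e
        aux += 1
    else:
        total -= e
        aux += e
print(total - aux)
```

-185

e=12: not <4, total = 0-12 = -12; aux=12
e=11: not <4, total = (-12)-11 = -23; aux=23
e=2: <4, total = (-23)*2+2 = -44; aux=24
e=10: not <4, total = (-44)-10 = -54; aux=34
e=7: not <4, total = (-54)-7 = -61; aux=41
e=7: not <4, total = (-61)-7 = -68; aux=48
e=0: <4, total = (-68)*2+0 = -136; aux=49
total-aux = (-136)-49 = -185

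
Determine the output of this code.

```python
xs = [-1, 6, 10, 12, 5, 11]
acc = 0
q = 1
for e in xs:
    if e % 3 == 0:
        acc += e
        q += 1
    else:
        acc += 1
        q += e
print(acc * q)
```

616

e=-1: not %3==0, acc = 0+1 = 1; q=0
e=6: %3==0, acc = 1+6 = 7; q=1
e=10: not %3==0, acc = 7+1 = 8; q=11
e=12: %3==0, acc = 8+12 = 20; q=12
e=5: not %3==0, acc = 20+1 = 21; q=17
e=11: not %3==0, acc = 21+1 = 22; q=28
acc*q = 22*28 = 616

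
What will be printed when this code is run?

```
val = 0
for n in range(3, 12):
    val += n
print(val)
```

63

n=3: val = 0+3 = 3
n=4: val = 3+4 = 7
n=5: val = 7+5 = 12
n=6: val = 12+6 = 18
n=7: val = 18+7 = 25
n=8: val = 25+8 = 33
n=9: val = 33+9 = 42
n=10: val = 42+10 = 52
n=11: val = 52+11 = 63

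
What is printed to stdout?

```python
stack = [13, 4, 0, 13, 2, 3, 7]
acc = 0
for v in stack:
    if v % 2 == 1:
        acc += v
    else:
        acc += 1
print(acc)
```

v=13: odd, acc = 0+13 = 13
v=4: not odd, acc = 13+1 = 14
v=0: not odd, acc = 14+1 = 15
v=13: odd, acc = 15+13 = 28
v=2: not odd, acc = 28+1 = 29
v=3: odd, acc = 29+3 = 32
v=7: odd, acc = 32+7 = 39

39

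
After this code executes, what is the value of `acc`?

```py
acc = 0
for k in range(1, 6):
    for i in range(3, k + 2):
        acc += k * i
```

165

k=2,i=3: acc = 0+6 = 6
k=3,i=3: acc = 6+9 = 15
k=3,i=4: acc = 15+12 = 27
k=4,i=3: acc = 27+12 = 39
k=4,i=4: acc = 39+16 = 55
k=4,i=5: acc = 55+20 = 75
k=5,i=3: acc = 75+15 = 90
k=5,i=4: acc = 90+20 = 110
k=5,i=5: acc = 110+25 = 135
k=5,i=6: acc = 135+30 = 165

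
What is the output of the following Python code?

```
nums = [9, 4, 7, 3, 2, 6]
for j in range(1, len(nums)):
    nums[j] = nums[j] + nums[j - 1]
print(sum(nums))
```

j=1: nums[1] = 4+9 = 13 → [9, 13, 7, 3, 2, 6]
j=2: nums[2] = 7+13 = 20 → [9, 13, 20, 3, 2, 6]
j=3: nums[3] = 3+20 = 23 → [9, 13, 20, 23, 2, 6]
j=4: nums[4] = 2+23 = 25 → [9, 13, 20, 23, 25, 6]
j=5: nums[5] = 6+25 = 31 → [9, 13, 20, 23, 25, 31]
sum = 121

121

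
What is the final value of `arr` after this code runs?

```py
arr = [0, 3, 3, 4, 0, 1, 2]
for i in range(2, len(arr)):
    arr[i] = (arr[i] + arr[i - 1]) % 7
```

i=2: arr[2] = (3+3)%7 = 6 → [0, 3, 6, 4, 0, 1, 2]
i=3: arr[3] = (4+6)%7 = 3 → [0, 3, 6, 3, 0, 1, 2]
i=4: arr[4] = (0+3)%7 = 3 → [0, 3, 6, 3, 3, 1, 2]
i=5: arr[5] = (1+3)%7 = 4 → [0, 3, 6, 3, 3, 4, 2]
i=6: arr[6] = (2+4)%7 = 6 → [0, 3, 6, 3, 3, 4, 6]

[0, 3, 6, 3, 3, 4, 6]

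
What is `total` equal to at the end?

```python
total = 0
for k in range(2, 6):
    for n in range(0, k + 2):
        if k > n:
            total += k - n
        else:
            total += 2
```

k=2,n=0: 2>0, total = 0+2 = 2
k=2,n=1: 2>1, total = 2+1 = 3
k=2,n=2: not 2>2, total = 3+2 = 5
k=2,n=3: not 2>3, total = 5+2 = 7
k=3,n=0: 3>0, total = 7+3 = 10
k=3,n=1: 3>1, total = 10+2 = 12
k=3,n=2: 3>2, total = 12+1 = 13
k=3,n=3: not 3>3, total = 13+2 = 15
k=3,n=4: not 3>4, total = 15+2 = 17
k=4,n=0: 4>0, total = 17+4 = 21
k=4,n=1: 4>1, total = 21+3 = 24
k=4,n=2: 4>2, total = 24+2 = 26
k=4,n=3: 4>3, total = 26+1 = 27
k=4,n=4: not 4>4, total = 27+2 = 29
k=4,n=5: not 4>5, total = 29+2 = 31
k=5,n=0: 5>0, total = 31+5 = 36
k=5,n=1: 5>1, total = 36+4 = 40
k=5,n=2: 5>2, total = 40+3 = 43
k=5,n=3: 5>3, total = 43+2 = 45
k=5,n=4: 5>4, total = 45+1 = 46
k=5,n=5: not 5>5, total = 46+2 = 48
k=5,n=6: not 5>6, total = 48+2 = 50

50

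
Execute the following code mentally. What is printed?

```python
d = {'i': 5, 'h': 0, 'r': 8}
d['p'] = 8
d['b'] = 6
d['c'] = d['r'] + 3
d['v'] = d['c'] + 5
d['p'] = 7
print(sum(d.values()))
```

d['p'] = 8 → {'i': 5, 'h': 0, 'r': 8, 'p': 8}
d['b'] = 6 → {'i': 5, 'h': 0, 'r': 8, 'p': 8, 'b': 6}
d['c'] = d['r']+3 = 11 → {'i': 5, 'h': 0, 'r': 8, 'p': 8, 'b': 6, 'c': 11}
d['v'] = d['c']+5 = 16 → {'i': 5, 'h': 0, 'r': 8, 'p': 8, 'b': 6, 'c': 11, 'v': 16}
d['p'] = 7 → {'i': 5, 'h': 0, 'r': 8, 'p': 7, 'b': 6, 'c': 11, 'v': 16}
sum of values = 53

53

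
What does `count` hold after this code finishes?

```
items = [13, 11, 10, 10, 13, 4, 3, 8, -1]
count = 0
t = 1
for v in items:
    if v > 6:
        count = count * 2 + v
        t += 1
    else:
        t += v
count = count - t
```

733

v=13: >6, count = 0*2+13 = 13; t=2
v=11: >6, count = 13*2+11 = 37; t=3
v=10: >6, count = 37*2+10 = 84; t=4
v=10: >6, count = 84*2+10 = 178; t=5
v=13: >6, count = 178*2+13 = 369; t=6
v=4: not >6; t=10
v=3: not >6; t=13
v=8: >6, count = 369*2+8 = 746; t=14
v=-1: not >6; t=13
count-t = 746-13 = 733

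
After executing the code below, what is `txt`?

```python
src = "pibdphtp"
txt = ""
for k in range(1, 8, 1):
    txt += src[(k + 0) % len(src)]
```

k=1: add src[1]='i' → 'i'
k=2: add src[2]='b' → 'ib'
k=3: add src[3]='d' → 'ibd'
k=4: add src[4]='p' → 'ibdp'
k=5: add src[5]='h' → 'ibdph'
k=6: add src[6]='t' → 'ibdpht'
k=7: add src[7]='p' → 'ibdphtp'

'ibdphtp'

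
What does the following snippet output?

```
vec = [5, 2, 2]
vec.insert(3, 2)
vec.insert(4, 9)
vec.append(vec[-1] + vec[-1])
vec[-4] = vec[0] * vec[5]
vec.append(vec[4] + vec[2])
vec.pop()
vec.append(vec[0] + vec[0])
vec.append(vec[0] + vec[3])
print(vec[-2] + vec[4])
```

19

insert 2 at 3 → [5, 2, 2, 2]
insert 9 at 4 → [5, 2, 2, 2, 9]
append vec[-1]+vec[-1] = 9+9 = 18 → [5, 2, 2, 2, 9, 18]
vec[-4] = vec[0]*vec[5] = 5*18 = 90 → [5, 2, 90, 2, 9, 18]
append vec[4]+vec[2] = 9+90 = 99 → [5, 2, 90, 2, 9, 18, 99]
pop() removes 99 → [5, 2, 90, 2, 9, 18]
append vec[0]+vec[0] = 5+5 = 10 → [5, 2, 90, 2, 9, 18, 10]
append vec[0]+vec[3] = 5+2 = 7 → [5, 2, 90, 2, 9, 18, 10, 7]
vec[-2]+vec[4] = 10+9 = 19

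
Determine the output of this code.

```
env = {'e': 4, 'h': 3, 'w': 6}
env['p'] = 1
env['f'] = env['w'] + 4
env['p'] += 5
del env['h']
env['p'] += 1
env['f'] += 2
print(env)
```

env['p'] = 1 → {'e': 4, 'h': 3, 'w': 6, 'p': 1}
env['f'] = env['w']+4 = 10 → {'e': 4, 'h': 3, 'w': 6, 'p': 1, 'f': 10}
env['p'] = 1+5 = 6 → {'e': 4, 'h': 3, 'w': 6, 'p': 6, 'f': 10}
del 'h' → {'e': 4, 'w': 6, 'p': 6, 'f': 10}
env['p'] = 6+1 = 7 → {'e': 4, 'w': 6, 'p': 7, 'f': 10}
env['f'] = 10+2 = 12 → {'e': 4, 'w': 6, 'p': 7, 'f': 12}

{'e': 4, 'w': 6, 'p': 7, 'f': 12}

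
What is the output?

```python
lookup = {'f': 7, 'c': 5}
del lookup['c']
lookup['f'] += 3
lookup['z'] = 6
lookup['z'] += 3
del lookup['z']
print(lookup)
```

{'f': 10}

del 'c' → {'f': 7}
lookup['f'] = 7+3 = 10 → {'f': 10}
lookup['z'] = 6 → {'f': 10, 'z': 6}
lookup['z'] = 6+3 = 9 → {'f': 10, 'z': 9}
del 'z' → {'f': 10}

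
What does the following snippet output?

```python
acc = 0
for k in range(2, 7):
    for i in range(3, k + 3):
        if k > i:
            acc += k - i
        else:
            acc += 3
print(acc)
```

k=2,i=3: not 2>3, acc = 0+3 = 3
k=2,i=4: not 2>4, acc = 3+3 = 6
k=3,i=3: not 3>3, acc = 6+3 = 9
k=3,i=4: not 3>4, acc = 9+3 = 12
k=3,i=5: not 3>5, acc = 12+3 = 15
k=4,i=3: 4>3, acc = 15+1 = 16
k=4,i=4: not 4>4, acc = 16+3 = 19
k=4,i=5: not 4>5, acc = 19+3 = 22
k=4,i=6: not 4>6, acc = 22+3 = 25
k=5,i=3: 5>3, acc = 25+2 = 27
k=5,i=4: 5>4, acc = 27+1 = 28
k=5,i=5: not 5>5, acc = 28+3 = 31
k=5,i=6: not 5>6, acc = 31+3 = 34
k=5,i=7: not 5>7, acc = 34+3 = 37
k=6,i=3: 6>3, acc = 37+3 = 40
k=6,i=4: 6>4, acc = 40+2 = 42
k=6,i=5: 6>5, acc = 42+1 = 43
k=6,i=6: not 6>6, acc = 43+3 = 46
k=6,i=7: not 6>7, acc = 46+3 = 49
k=6,i=8: not 6>8, acc = 49+3 = 52

52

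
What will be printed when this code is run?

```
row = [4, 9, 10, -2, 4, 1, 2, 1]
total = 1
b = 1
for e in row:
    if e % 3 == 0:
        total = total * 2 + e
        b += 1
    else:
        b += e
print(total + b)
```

e=4: not %3==0; b=5
e=9: %3==0, total = 1*2+9 = 11; b=6
e=10: not %3==0; b=16
e=-2: not %3==0; b=14
e=4: not %3==0; b=18
e=1: not %3==0; b=19
e=2: not %3==0; b=21
e=1: not %3==0; b=22
total+b = 11+22 = 33

33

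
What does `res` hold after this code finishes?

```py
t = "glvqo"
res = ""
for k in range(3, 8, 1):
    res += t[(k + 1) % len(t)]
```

k=3: add t[4]='o' → 'o'
k=4: add t[0]='g' → 'og'
k=5: add t[1]='l' → 'ogl'
k=6: add t[2]='v' → 'oglv'
k=7: add t[3]='q' → 'oglvq'

'oglvq'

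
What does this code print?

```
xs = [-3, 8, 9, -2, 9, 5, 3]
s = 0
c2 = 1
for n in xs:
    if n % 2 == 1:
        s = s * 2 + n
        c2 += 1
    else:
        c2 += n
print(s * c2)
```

876

n=-3: odd, s = 0*2+(-3) = -3; c2=2
n=8: not odd; c2=10
n=9: odd, s = (-3)*2+9 = 3; c2=11
n=-2: not odd; c2=9
n=9: odd, s = 3*2+9 = 15; c2=10
n=5: odd, s = 15*2+5 = 35; c2=11
n=3: odd, s = 35*2+3 = 73; c2=12
s*c2 = 73*12 = 876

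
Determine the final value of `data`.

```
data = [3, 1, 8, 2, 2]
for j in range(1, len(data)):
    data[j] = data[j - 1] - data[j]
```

j=1: data[1] = 3-1 = 2 → [3, 2, 8, 2, 2]
j=2: data[2] = 2-8 = -6 → [3, 2, -6, 2, 2]
j=3: data[3] = (-6)-2 = -8 → [3, 2, -6, -8, 2]
j=4: data[4] = (-8)-2 = -10 → [3, 2, -6, -8, -10]

[3, 2, -6, -8, -10]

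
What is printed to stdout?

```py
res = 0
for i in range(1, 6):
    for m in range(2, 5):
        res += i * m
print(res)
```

135

i=1,m=2: res = 0+2 = 2
i=1,m=3: res = 2+3 = 5
i=1,m=4: res = 5+4 = 9
i=2,m=2: res = 9+4 = 13
i=2,m=3: res = 13+6 = 19
i=2,m=4: res = 19+8 = 27
i=3,m=2: res = 27+6 = 33
i=3,m=3: res = 33+9 = 42
i=3,m=4: res = 42+12 = 54
i=4,m=2: res = 54+8 = 62
i=4,m=3: res = 62+12 = 74
i=4,m=4: res = 74+16 = 90
i=5,m=2: res = 90+10 = 100
i=5,m=3: res = 100+15 = 115
i=5,m=4: res = 115+20 = 135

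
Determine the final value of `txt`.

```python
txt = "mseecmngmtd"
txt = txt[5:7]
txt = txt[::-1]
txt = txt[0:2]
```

slice [5:7] → 'mn'
reverse → 'nm'
slice [0:2] → 'nm'

'nm'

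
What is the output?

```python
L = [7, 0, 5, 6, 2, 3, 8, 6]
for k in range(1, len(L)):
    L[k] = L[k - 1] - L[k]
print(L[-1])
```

k=1: L[1] = 7-0 = 7 → [7, 7, 5, 6, 2, 3, 8, 6]
k=2: L[2] = 7-5 = 2 → [7, 7, 2, 6, 2, 3, 8, 6]
k=3: L[3] = 2-6 = -4 → [7, 7, 2, -4, 2, 3, 8, 6]
k=4: L[4] = (-4)-2 = -6 → [7, 7, 2, -4, -6, 3, 8, 6]
k=5: L[5] = (-6)-3 = -9 → [7, 7, 2, -4, -6, -9, 8, 6]
k=6: L[6] = (-9)-8 = -17 → [7, 7, 2, -4, -6, -9, -17, 6]
k=7: L[7] = (-17)-6 = -23 → [7, 7, 2, -4, -6, -9, -17, -23]

-23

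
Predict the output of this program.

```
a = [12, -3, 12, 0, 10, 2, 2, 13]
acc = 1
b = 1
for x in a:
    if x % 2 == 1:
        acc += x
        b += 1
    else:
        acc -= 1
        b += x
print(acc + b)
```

x=12: not odd, acc = 1-1 = 0; b=13
x=-3: odd, acc = 0+(-3) = -3; b=14
x=12: not odd, acc = (-3)-1 = -4; b=26
x=0: not odd, acc = (-4)-1 = -5; b=26
x=10: not odd, acc = (-5)-1 = -6; b=36
x=2: not odd, acc = (-6)-1 = -7; b=38
x=2: not odd, acc = (-7)-1 = -8; b=40
x=13: odd, acc = (-8)+13 = 5; b=41
acc+b = 5+41 = 46

46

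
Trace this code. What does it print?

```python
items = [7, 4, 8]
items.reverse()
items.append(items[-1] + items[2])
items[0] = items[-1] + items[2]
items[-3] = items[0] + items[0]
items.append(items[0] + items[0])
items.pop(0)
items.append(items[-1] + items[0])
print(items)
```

[42, 7, 14, 42, 84]

reverse → [8, 4, 7]
append items[-1]+items[2] = 7+7 = 14 → [8, 4, 7, 14]
items[0] = items[-1]+items[2] = 14+7 = 21 → [21, 4, 7, 14]
items[-3] = items[0]+items[0] = 21+21 = 42 → [21, 42, 7, 14]
append items[0]+items[0] = 21+21 = 42 → [21, 42, 7, 14, 42]
pop(0) removes 21 → [42, 7, 14, 42]
append items[-1]+items[0] = 42+42 = 84 → [42, 7, 14, 42, 84]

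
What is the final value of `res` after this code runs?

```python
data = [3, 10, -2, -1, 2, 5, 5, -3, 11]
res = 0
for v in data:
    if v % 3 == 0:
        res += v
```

v=3: %3==0, res = 0+3 = 3
v=10: not %3==0
v=-2: not %3==0
v=-1: not %3==0
v=2: not %3==0
v=5: not %3==0
v=5: not %3==0
v=-3: %3==0, res = 3+(-3) = 0
v=11: not %3==0

0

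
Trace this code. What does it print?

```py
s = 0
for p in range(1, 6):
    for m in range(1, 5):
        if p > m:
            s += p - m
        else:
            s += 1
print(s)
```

p=1,m=1: not 1>1, s = 0+1 = 1
p=1,m=2: not 1>2, s = 1+1 = 2
p=1,m=3: not 1>3, s = 2+1 = 3
p=1,m=4: not 1>4, s = 3+1 = 4
p=2,m=1: 2>1, s = 4+1 = 5
p=2,m=2: not 2>2, s = 5+1 = 6
p=2,m=3: not 2>3, s = 6+1 = 7
p=2,m=4: not 2>4, s = 7+1 = 8
p=3,m=1: 3>1, s = 8+2 = 10
p=3,m=2: 3>2, s = 10+1 = 11
p=3,m=3: not 3>3, s = 11+1 = 12
p=3,m=4: not 3>4, s = 12+1 = 13
p=4,m=1: 4>1, s = 13+3 = 16
p=4,m=2: 4>2, s = 16+2 = 18
p=4,m=3: 4>3, s = 18+1 = 19
p=4,m=4: not 4>4, s = 19+1 = 20
p=5,m=1: 5>1, s = 20+4 = 24
p=5,m=2: 5>2, s = 24+3 = 27
p=5,m=3: 5>3, s = 27+2 = 29
p=5,m=4: 5>4, s = 29+1 = 30

30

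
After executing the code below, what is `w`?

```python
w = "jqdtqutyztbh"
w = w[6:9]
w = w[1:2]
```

slice [6:9] → 'tyz'
slice [1:2] → 'y'

'y'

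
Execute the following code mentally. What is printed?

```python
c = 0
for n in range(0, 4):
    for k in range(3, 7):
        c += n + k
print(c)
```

n=0,k=3: c = 0+3 = 3
n=0,k=4: c = 3+4 = 7
n=0,k=5: c = 7+5 = 12
n=0,k=6: c = 12+6 = 18
n=1,k=3: c = 18+4 = 22
n=1,k=4: c = 22+5 = 27
n=1,k=5: c = 27+6 = 33
n=1,k=6: c = 33+7 = 40
n=2,k=3: c = 40+5 = 45
n=2,k=4: c = 45+6 = 51
n=2,k=5: c = 51+7 = 58
n=2,k=6: c = 58+8 = 66
n=3,k=3: c = 66+6 = 72
n=3,k=4: c = 72+7 = 79
n=3,k=5: c = 79+8 = 87
n=3,k=6: c = 87+9 = 96

96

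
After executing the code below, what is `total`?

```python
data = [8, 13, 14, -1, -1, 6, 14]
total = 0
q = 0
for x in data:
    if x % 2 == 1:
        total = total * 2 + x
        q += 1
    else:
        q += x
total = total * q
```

x=8: not odd; q=8
x=13: odd, total = 0*2+13 = 13; q=9
x=14: not odd; q=23
x=-1: odd, total = 13*2+(-1) = 25; q=24
x=-1: odd, total = 25*2+(-1) = 49; q=25
x=6: not odd; q=31
x=14: not odd; q=45
total*q = 49*45 = 2205

2205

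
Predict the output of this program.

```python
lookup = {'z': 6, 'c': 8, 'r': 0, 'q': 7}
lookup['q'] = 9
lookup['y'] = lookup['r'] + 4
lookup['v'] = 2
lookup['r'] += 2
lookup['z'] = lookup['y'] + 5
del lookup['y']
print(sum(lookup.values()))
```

30

lookup['q'] = 9 → {'z': 6, 'c': 8, 'r': 0, 'q': 9}
lookup['y'] = lookup['r']+4 = 4 → {'z': 6, 'c': 8, 'r': 0, 'q': 9, 'y': 4}
lookup['v'] = 2 → {'z': 6, 'c': 8, 'r': 0, 'q': 9, 'y': 4, 'v': 2}
lookup['r'] = 0+2 = 2 → {'z': 6, 'c': 8, 'r': 2, 'q': 9, 'y': 4, 'v': 2}
lookup['z'] = lookup['y']+5 = 9 → {'z': 9, 'c': 8, 'r': 2, 'q': 9, 'y': 4, 'v': 2}
del 'y' → {'z': 9, 'c': 8, 'r': 2, 'q': 9, 'v': 2}
sum of values = 30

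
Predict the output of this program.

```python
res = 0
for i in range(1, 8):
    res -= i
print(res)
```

i=1: res = 0-1 = -1
i=2: res = (-1)-2 = -3
i=3: res = (-3)-3 = -6
i=4: res = (-6)-4 = -10
i=5: res = (-10)-5 = -15
i=6: res = (-15)-6 = -21
i=7: res = (-21)-7 = -28

-28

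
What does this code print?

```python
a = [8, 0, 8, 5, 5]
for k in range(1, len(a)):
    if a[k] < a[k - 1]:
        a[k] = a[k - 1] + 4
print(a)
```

k=1: 0<8, a[1] = 8+4 = 12 → [8, 12, 8, 5, 5]
k=2: 8<12, a[2] = 12+4 = 16 → [8, 12, 16, 5, 5]
k=3: 5<16, a[3] = 16+4 = 20 → [8, 12, 16, 20, 5]
k=4: 5<20, a[4] = 20+4 = 24 → [8, 12, 16, 20, 24]

[8, 12, 16, 20, 24]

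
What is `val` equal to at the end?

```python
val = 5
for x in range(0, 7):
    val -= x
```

-16

x=0: val = 5-0 = 5
x=1: val = 5-1 = 4
x=2: val = 4-2 = 2
x=3: val = 2-3 = -1
x=4: val = (-1)-4 = -5
x=5: val = (-5)-5 = -10
x=6: val = (-10)-6 = -16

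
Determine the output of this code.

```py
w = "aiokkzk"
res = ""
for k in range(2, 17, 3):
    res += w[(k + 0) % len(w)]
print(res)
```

k=2: add w[2]='o' → 'o'
k=5: add w[5]='z' → 'oz'
k=8: add w[1]='i' → 'ozi'
k=11: add w[4]='k' → 'ozik'
k=14: add w[0]='a' → 'ozika'

ozika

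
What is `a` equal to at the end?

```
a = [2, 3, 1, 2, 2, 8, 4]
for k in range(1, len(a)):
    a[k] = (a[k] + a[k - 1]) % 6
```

k=1: a[1] = (3+2)%6 = 5 → [2, 5, 1, 2, 2, 8, 4]
k=2: a[2] = (1+5)%6 = 0 → [2, 5, 0, 2, 2, 8, 4]
k=3: a[3] = (2+0)%6 = 2 → [2, 5, 0, 2, 2, 8, 4]
k=4: a[4] = (2+2)%6 = 4 → [2, 5, 0, 2, 4, 8, 4]
k=5: a[5] = (8+4)%6 = 0 → [2, 5, 0, 2, 4, 0, 4]
k=6: a[6] = (4+0)%6 = 4 → [2, 5, 0, 2, 4, 0, 4]

[2, 5, 0, 2, 4, 0, 4]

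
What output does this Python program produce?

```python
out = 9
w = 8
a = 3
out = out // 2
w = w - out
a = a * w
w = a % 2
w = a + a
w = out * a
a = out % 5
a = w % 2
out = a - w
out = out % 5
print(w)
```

48

out = 9//2 = 4
w = 8-4 = 4
a = 3*4 = 12
w = 12%2 = 0
w = 12+12 = 24
w = 4*12 = 48
a = 4%5 = 4
a = 48%2 = 0
out = 0-48 = -48
out = (-48)%5 = 2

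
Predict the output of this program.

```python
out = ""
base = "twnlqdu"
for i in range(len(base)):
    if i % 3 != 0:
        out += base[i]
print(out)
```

wnqd

i=0: skip
i=1: add 'w' → 'w'
i=2: add 'n' → 'wn'
i=3: skip
i=4: add 'q' → 'wnq'
i=5: add 'd' → 'wnqd'
i=6: skip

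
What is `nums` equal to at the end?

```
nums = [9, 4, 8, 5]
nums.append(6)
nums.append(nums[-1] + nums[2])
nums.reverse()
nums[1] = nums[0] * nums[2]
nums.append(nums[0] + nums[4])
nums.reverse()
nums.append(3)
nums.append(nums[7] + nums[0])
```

append 6 → [9, 4, 8, 5, 6]
append nums[-1]+nums[2] = 6+8 = 14 → [9, 4, 8, 5, 6, 14]
reverse → [14, 6, 5, 8, 4, 9]
nums[1] = nums[0]*nums[2] = 14*5 = 70 → [14, 70, 5, 8, 4, 9]
append nums[0]+nums[4] = 14+4 = 18 → [14, 70, 5, 8, 4, 9, 18]
reverse → [18, 9, 4, 8, 5, 70, 14]
append 3 → [18, 9, 4, 8, 5, 70, 14, 3]
append nums[7]+nums[0] = 3+18 = 21 → [18, 9, 4, 8, 5, 70, 14, 3, 21]

[18, 9, 4, 8, 5, 70, 14, 3, 21]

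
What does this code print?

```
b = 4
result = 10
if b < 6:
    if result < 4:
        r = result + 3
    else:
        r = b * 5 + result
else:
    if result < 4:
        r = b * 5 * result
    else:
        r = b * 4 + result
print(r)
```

30

b=4, result=10
b < 6 is True; result < 4 is False
→ r = b * 5 + result = 30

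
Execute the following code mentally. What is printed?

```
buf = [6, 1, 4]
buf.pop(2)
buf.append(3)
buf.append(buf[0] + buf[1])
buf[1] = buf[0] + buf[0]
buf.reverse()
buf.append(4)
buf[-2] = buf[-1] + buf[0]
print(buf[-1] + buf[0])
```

11

pop(2) removes 4 → [6, 1]
append 3 → [6, 1, 3]
append buf[0]+buf[1] = 6+1 = 7 → [6, 1, 3, 7]
buf[1] = buf[0]+buf[0] = 6+6 = 12 → [6, 12, 3, 7]
reverse → [7, 3, 12, 6]
append 4 → [7, 3, 12, 6, 4]
buf[-2] = buf[-1]+buf[0] = 4+7 = 11 → [7, 3, 12, 11, 4]
buf[-1]+buf[0] = 4+7 = 11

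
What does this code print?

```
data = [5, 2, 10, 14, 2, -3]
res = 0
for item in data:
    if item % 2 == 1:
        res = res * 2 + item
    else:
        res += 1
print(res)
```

15

item=5: odd, res = 0*2+5 = 5
item=2: not odd, res = 5+1 = 6
item=10: not odd, res = 6+1 = 7
item=14: not odd, res = 7+1 = 8
item=2: not odd, res = 8+1 = 9
item=-3: odd, res = 9*2+(-3) = 15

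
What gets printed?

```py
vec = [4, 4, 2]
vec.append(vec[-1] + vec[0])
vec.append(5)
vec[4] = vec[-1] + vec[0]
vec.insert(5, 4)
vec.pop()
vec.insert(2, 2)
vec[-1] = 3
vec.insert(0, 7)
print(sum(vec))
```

28

append vec[-1]+vec[0] = 2+4 = 6 → [4, 4, 2, 6]
append 5 → [4, 4, 2, 6, 5]
vec[4] = vec[-1]+vec[0] = 5+4 = 9 → [4, 4, 2, 6, 9]
insert 4 at 5 → [4, 4, 2, 6, 9, 4]
pop() removes 4 → [4, 4, 2, 6, 9]
insert 2 at 2 → [4, 4, 2, 2, 6, 9]
vec[-1] = 3 → [4, 4, 2, 2, 6, 3]
insert 7 at 0 → [7, 4, 4, 2, 2, 6, 3]
sum = 28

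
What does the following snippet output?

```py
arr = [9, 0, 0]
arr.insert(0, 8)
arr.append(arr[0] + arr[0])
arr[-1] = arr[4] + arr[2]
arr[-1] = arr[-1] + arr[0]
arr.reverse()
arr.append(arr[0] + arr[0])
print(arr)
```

insert 8 at 0 → [8, 9, 0, 0]
append arr[0]+arr[0] = 8+8 = 16 → [8, 9, 0, 0, 16]
arr[-1] = arr[4]+arr[2] = 16+0 = 16 → [8, 9, 0, 0, 16]
arr[-1] = arr[-1]+arr[0] = 16+8 = 24 → [8, 9, 0, 0, 24]
reverse → [24, 0, 0, 9, 8]
append arr[0]+arr[0] = 24+24 = 48 → [24, 0, 0, 9, 8, 48]

[24, 0, 0, 9, 8, 48]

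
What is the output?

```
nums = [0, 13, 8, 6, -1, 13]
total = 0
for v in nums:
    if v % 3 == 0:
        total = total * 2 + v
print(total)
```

v=0: %3==0, total = 0*2+0 = 0
v=13: not %3==0
v=8: not %3==0
v=6: %3==0, total = 0*2+6 = 6
v=-1: not %3==0
v=13: not %3==0

6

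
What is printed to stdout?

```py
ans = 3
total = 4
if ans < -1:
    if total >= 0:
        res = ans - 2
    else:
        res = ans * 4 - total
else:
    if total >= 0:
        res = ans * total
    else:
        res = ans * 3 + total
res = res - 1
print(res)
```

11

ans=3, total=4
ans < -1 is False; total >= 0 is True
→ res = ans * total = 12
res = 12-1 = 11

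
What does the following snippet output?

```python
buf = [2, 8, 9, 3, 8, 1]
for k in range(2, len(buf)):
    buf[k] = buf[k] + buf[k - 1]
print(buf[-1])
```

29

k=2: buf[2] = 9+8 = 17 → [2, 8, 17, 3, 8, 1]
k=3: buf[3] = 3+17 = 20 → [2, 8, 17, 20, 8, 1]
k=4: buf[4] = 8+20 = 28 → [2, 8, 17, 20, 28, 1]
k=5: buf[5] = 1+28 = 29 → [2, 8, 17, 20, 28, 29]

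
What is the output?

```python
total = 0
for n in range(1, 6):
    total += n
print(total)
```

15

n=1: total = 0+1 = 1
n=2: total = 1+2 = 3
n=3: total = 3+3 = 6
n=4: total = 6+4 = 10
n=5: total = 10+5 = 15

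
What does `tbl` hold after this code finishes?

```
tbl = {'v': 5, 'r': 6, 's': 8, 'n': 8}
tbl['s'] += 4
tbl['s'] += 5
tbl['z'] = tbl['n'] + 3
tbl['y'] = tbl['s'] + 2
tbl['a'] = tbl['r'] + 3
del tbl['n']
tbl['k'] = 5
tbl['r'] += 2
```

{'v': 5, 'r': 8, 's': 17, 'z': 11, 'y': 19, 'a': 9, 'k': 5}

tbl['s'] = 8+4 = 12 → {'v': 5, 'r': 6, 's': 12, 'n': 8}
tbl['s'] = 12+5 = 17 → {'v': 5, 'r': 6, 's': 17, 'n': 8}
tbl['z'] = tbl['n']+3 = 11 → {'v': 5, 'r': 6, 's': 17, 'n': 8, 'z': 11}
tbl['y'] = tbl['s']+2 = 19 → {'v': 5, 'r': 6, 's': 17, 'n': 8, 'z': 11, 'y': 19}
tbl['a'] = tbl['r']+3 = 9 → {'v': 5, 'r': 6, 's': 17, 'n': 8, 'z': 11, 'y': 19, 'a': 9}
del 'n' → {'v': 5, 'r': 6, 's': 17, 'z': 11, 'y': 19, 'a': 9}
tbl['k'] = 5 → {'v': 5, 'r': 6, 's': 17, 'z': 11, 'y': 19, 'a': 9, 'k': 5}
tbl['r'] = 6+2 = 8 → {'v': 5, 'r': 8, 's': 17, 'z': 11, 'y': 19, 'a': 9, 'k': 5}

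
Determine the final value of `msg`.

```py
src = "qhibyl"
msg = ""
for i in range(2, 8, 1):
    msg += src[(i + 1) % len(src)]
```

'bylqhi'

i=2: add src[3]='b' → 'b'
i=3: add src[4]='y' → 'by'
i=4: add src[5]='l' → 'byl'
i=5: add src[0]='q' → 'bylq'
i=6: add src[1]='h' → 'bylqh'
i=7: add src[2]='i' → 'bylqhi'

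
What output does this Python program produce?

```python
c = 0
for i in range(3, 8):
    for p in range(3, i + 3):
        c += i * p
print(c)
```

i=3,p=3: c = 0+9 = 9
i=3,p=4: c = 9+12 = 21
i=3,p=5: c = 21+15 = 36
i=4,p=3: c = 36+12 = 48
i=4,p=4: c = 48+16 = 64
i=4,p=5: c = 64+20 = 84
i=4,p=6: c = 84+24 = 108
i=5,p=3: c = 108+15 = 123
i=5,p=4: c = 123+20 = 143
i=5,p=5: c = 143+25 = 168
i=5,p=6: c = 168+30 = 198
i=5,p=7: c = 198+35 = 233
i=6,p=3: c = 233+18 = 251
i=6,p=4: c = 251+24 = 275
i=6,p=5: c = 275+30 = 305
i=6,p=6: c = 305+36 = 341
i=6,p=7: c = 341+42 = 383
i=6,p=8: c = 383+48 = 431
i=7,p=3: c = 431+21 = 452
i=7,p=4: c = 452+28 = 480
i=7,p=5: c = 480+35 = 515
i=7,p=6: c = 515+42 = 557
i=7,p=7: c = 557+49 = 606
i=7,p=8: c = 606+56 = 662
i=7,p=9: c = 662+63 = 725

725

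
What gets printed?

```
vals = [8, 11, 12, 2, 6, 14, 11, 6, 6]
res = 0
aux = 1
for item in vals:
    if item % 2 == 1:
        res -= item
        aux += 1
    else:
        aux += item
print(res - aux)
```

item=8: not odd; aux=9
item=11: odd, res = 0-11 = -11; aux=10
item=12: not odd; aux=22
item=2: not odd; aux=24
item=6: not odd; aux=30
item=14: not odd; aux=44
item=11: odd, res = (-11)-11 = -22; aux=45
item=6: not odd; aux=51
item=6: not odd; aux=57
res-aux = (-22)-57 = -79

-79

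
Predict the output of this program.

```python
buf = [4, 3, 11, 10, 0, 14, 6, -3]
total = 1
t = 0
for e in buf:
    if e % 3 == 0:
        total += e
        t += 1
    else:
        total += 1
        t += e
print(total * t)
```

473

e=4: not %3==0, total = 1+1 = 2; t=4
e=3: %3==0, total = 2+3 = 5; t=5
e=11: not %3==0, total = 5+1 = 6; t=16
e=10: not %3==0, total = 6+1 = 7; t=26
e=0: %3==0, total = 7+0 = 7; t=27
e=14: not %3==0, total = 7+1 = 8; t=41
e=6: %3==0, total = 8+6 = 14; t=42
e=-3: %3==0, total = 14+(-3) = 11; t=43
total*t = 11*43 = 473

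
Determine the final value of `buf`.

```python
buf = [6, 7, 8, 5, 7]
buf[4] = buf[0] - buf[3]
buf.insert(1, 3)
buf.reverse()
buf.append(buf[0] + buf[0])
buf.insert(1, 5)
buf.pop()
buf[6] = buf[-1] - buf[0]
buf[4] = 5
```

buf[4] = buf[0]-buf[3] = 6-5 = 1 → [6, 7, 8, 5, 1]
insert 3 at 1 → [6, 3, 7, 8, 5, 1]
reverse → [1, 5, 8, 7, 3, 6]
append buf[0]+buf[0] = 1+1 = 2 → [1, 5, 8, 7, 3, 6, 2]
insert 5 at 1 → [1, 5, 5, 8, 7, 3, 6, 2]
pop() removes 2 → [1, 5, 5, 8, 7, 3, 6]
buf[6] = buf[-1]-buf[0] = 6-1 = 5 → [1, 5, 5, 8, 7, 3, 5]
buf[4] = 5 → [1, 5, 5, 8, 5, 3, 5]

[1, 5, 5, 8, 5, 3, 5]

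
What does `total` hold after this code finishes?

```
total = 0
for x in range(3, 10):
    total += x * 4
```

168

x=3: total = 0+3*4 = 12
x=4: total = 12+4*4 = 28
x=5: total = 28+5*4 = 48
x=6: total = 48+6*4 = 72
x=7: total = 72+7*4 = 100
x=8: total = 100+8*4 = 132
x=9: total = 132+9*4 = 168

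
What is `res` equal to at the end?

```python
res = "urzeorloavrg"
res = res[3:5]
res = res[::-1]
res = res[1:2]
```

'e'

slice [3:5] → 'eo'
reverse → 'oe'
slice [1:2] → 'e'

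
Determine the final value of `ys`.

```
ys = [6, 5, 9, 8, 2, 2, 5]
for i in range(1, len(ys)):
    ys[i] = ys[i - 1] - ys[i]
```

[6, 1, -8, -16, -18, -20, -25]

i=1: ys[1] = 6-5 = 1 → [6, 1, 9, 8, 2, 2, 5]
i=2: ys[2] = 1-9 = -8 → [6, 1, -8, 8, 2, 2, 5]
i=3: ys[3] = (-8)-8 = -16 → [6, 1, -8, -16, 2, 2, 5]
i=4: ys[4] = (-16)-2 = -18 → [6, 1, -8, -16, -18, 2, 5]
i=5: ys[5] = (-18)-2 = -20 → [6, 1, -8, -16, -18, -20, 5]
i=6: ys[6] = (-20)-5 = -25 → [6, 1, -8, -16, -18, -20, -25]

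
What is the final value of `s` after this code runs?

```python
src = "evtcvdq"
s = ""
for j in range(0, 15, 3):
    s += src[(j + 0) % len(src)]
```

j=0: add src[0]='e' → 'e'
j=3: add src[3]='c' → 'ec'
j=6: add src[6]='q' → 'ecq'
j=9: add src[2]='t' → 'ecqt'
j=12: add src[5]='d' → 'ecqtd'

'ecqtd'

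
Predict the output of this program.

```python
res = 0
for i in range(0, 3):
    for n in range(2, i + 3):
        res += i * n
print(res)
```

i=0,n=2: res = 0+0 = 0
i=1,n=2: res = 0+2 = 2
i=1,n=3: res = 2+3 = 5
i=2,n=2: res = 5+4 = 9
i=2,n=3: res = 9+6 = 15
i=2,n=4: res = 15+8 = 23

23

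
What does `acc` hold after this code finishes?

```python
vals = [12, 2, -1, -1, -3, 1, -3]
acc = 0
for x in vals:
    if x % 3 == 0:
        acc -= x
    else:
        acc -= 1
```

-10

x=12: %3==0, acc = 0-12 = -12
x=2: not %3==0, acc = (-12)-1 = -13
x=-1: not %3==0, acc = (-13)-1 = -14
x=-1: not %3==0, acc = (-14)-1 = -15
x=-3: %3==0, acc = (-15)-(-3) = -12
x=1: not %3==0, acc = (-12)-1 = -13
x=-3: %3==0, acc = (-13)-(-3) = -10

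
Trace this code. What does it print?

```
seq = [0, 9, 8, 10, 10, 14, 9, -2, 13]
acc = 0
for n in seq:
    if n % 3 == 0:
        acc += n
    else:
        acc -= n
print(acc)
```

n=0: %3==0, acc = 0+0 = 0
n=9: %3==0, acc = 0+9 = 9
n=8: not %3==0, acc = 9-8 = 1
n=10: not %3==0, acc = 1-10 = -9
n=10: not %3==0, acc = (-9)-10 = -19
n=14: not %3==0, acc = (-19)-14 = -33
n=9: %3==0, acc = (-33)+9 = -24
n=-2: not %3==0, acc = (-24)-(-2) = -22
n=13: not %3==0, acc = (-22)-13 = -35

-35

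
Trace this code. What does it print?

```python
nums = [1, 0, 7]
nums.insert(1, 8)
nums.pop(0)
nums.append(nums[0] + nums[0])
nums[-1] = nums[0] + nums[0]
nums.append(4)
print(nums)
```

insert 8 at 1 → [1, 8, 0, 7]
pop(0) removes 1 → [8, 0, 7]
append nums[0]+nums[0] = 8+8 = 16 → [8, 0, 7, 16]
nums[-1] = nums[0]+nums[0] = 8+8 = 16 → [8, 0, 7, 16]
append 4 → [8, 0, 7, 16, 4]

[8, 0, 7, 16, 4]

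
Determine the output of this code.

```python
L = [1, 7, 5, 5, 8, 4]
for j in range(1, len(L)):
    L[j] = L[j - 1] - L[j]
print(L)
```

[1, -6, -11, -16, -24, -28]

j=1: L[1] = 1-7 = -6 → [1, -6, 5, 5, 8, 4]
j=2: L[2] = (-6)-5 = -11 → [1, -6, -11, 5, 8, 4]
j=3: L[3] = (-11)-5 = -16 → [1, -6, -11, -16, 8, 4]
j=4: L[4] = (-16)-8 = -24 → [1, -6, -11, -16, -24, 4]
j=5: L[5] = (-24)-4 = -28 → [1, -6, -11, -16, -24, -28]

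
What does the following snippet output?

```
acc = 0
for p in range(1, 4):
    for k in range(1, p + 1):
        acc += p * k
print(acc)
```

25

p=1,k=1: acc = 0+1 = 1
p=2,k=1: acc = 1+2 = 3
p=2,k=2: acc = 3+4 = 7
p=3,k=1: acc = 7+3 = 10
p=3,k=2: acc = 10+6 = 16
p=3,k=3: acc = 16+9 = 25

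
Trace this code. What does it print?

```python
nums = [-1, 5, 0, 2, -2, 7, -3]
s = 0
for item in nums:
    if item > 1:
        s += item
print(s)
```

item=-1: not >1
item=5: >1, s = 0+5 = 5
item=0: not >1
item=2: >1, s = 5+2 = 7
item=-2: not >1
item=7: >1, s = 7+7 = 14
item=-3: not >1

14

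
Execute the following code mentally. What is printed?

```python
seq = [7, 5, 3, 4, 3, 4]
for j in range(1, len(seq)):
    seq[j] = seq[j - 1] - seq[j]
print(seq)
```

j=1: seq[1] = 7-5 = 2 → [7, 2, 3, 4, 3, 4]
j=2: seq[2] = 2-3 = -1 → [7, 2, -1, 4, 3, 4]
j=3: seq[3] = (-1)-4 = -5 → [7, 2, -1, -5, 3, 4]
j=4: seq[4] = (-5)-3 = -8 → [7, 2, -1, -5, -8, 4]
j=5: seq[5] = (-8)-4 = -12 → [7, 2, -1, -5, -8, -12]

[7, 2, -1, -5, -8, -12]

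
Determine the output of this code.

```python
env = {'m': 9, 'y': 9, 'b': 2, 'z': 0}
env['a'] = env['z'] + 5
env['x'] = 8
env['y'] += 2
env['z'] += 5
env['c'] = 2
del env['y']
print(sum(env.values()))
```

env['a'] = env['z']+5 = 5 → {'m': 9, 'y': 9, 'b': 2, 'z': 0, 'a': 5}
env['x'] = 8 → {'m': 9, 'y': 9, 'b': 2, 'z': 0, 'a': 5, 'x': 8}
env['y'] = 9+2 = 11 → {'m': 9, 'y': 11, 'b': 2, 'z': 0, 'a': 5, 'x': 8}
env['z'] = 0+5 = 5 → {'m': 9, 'y': 11, 'b': 2, 'z': 5, 'a': 5, 'x': 8}
env['c'] = 2 → {'m': 9, 'y': 11, 'b': 2, 'z': 5, 'a': 5, 'x': 8, 'c': 2}
del 'y' → {'m': 9, 'b': 2, 'z': 5, 'a': 5, 'x': 8, 'c': 2}
sum of values = 31

31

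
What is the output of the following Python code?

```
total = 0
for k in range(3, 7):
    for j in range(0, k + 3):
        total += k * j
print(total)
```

485

k=3,j=0: total = 0+0 = 0
k=3,j=1: total = 0+3 = 3
k=3,j=2: total = 3+6 = 9
k=3,j=3: total = 9+9 = 18
k=3,j=4: total = 18+12 = 30
k=3,j=5: total = 30+15 = 45
k=4,j=0: total = 45+0 = 45
k=4,j=1: total = 45+4 = 49
k=4,j=2: total = 49+8 = 57
k=4,j=3: total = 57+12 = 69
k=4,j=4: total = 69+16 = 85
k=4,j=5: total = 85+20 = 105
k=4,j=6: total = 105+24 = 129
k=5,j=0: total = 129+0 = 129
k=5,j=1: total = 129+5 = 134
k=5,j=2: total = 134+10 = 144
k=5,j=3: total = 144+15 = 159
k=5,j=4: total = 159+20 = 179
k=5,j=5: total = 179+25 = 204
k=5,j=6: total = 204+30 = 234
k=5,j=7: total = 234+35 = 269
k=6,j=0: total = 269+0 = 269
k=6,j=1: total = 269+6 = 275
k=6,j=2: total = 275+12 = 287
k=6,j=3: total = 287+18 = 305
k=6,j=4: total = 305+24 = 329
k=6,j=5: total = 329+30 = 359
k=6,j=6: total = 359+36 = 395
k=6,j=7: total = 395+42 = 437
k=6,j=8: total = 437+48 = 485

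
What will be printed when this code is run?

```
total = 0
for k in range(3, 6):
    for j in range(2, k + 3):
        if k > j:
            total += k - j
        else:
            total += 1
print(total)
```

k=3,j=2: 3>2, total = 0+1 = 1
k=3,j=3: not 3>3, total = 1+1 = 2
k=3,j=4: not 3>4, total = 2+1 = 3
k=3,j=5: not 3>5, total = 3+1 = 4
k=4,j=2: 4>2, total = 4+2 = 6
k=4,j=3: 4>3, total = 6+1 = 7
k=4,j=4: not 4>4, total = 7+1 = 8
k=4,j=5: not 4>5, total = 8+1 = 9
k=4,j=6: not 4>6, total = 9+1 = 10
k=5,j=2: 5>2, total = 10+3 = 13
k=5,j=3: 5>3, total = 13+2 = 15
k=5,j=4: 5>4, total = 15+1 = 16
k=5,j=5: not 5>5, total = 16+1 = 17
k=5,j=6: not 5>6, total = 17+1 = 18
k=5,j=7: not 5>7, total = 18+1 = 19

19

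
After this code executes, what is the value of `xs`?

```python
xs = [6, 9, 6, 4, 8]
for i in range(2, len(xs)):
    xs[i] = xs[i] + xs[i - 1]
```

[6, 9, 15, 19, 27]

i=2: xs[2] = 6+9 = 15 → [6, 9, 15, 4, 8]
i=3: xs[3] = 4+15 = 19 → [6, 9, 15, 19, 8]
i=4: xs[4] = 8+19 = 27 → [6, 9, 15, 19, 27]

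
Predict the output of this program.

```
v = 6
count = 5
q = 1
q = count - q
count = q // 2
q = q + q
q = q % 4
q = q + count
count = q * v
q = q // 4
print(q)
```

q = 5-1 = 4
count = 4//2 = 2
q = 4+4 = 8
q = 8%4 = 0
q = 0+2 = 2
count = 2*6 = 12
q = 2//4 = 0

0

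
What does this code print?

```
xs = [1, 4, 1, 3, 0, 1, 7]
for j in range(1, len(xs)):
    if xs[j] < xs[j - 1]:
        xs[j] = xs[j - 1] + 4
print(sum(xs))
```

j=1: 4>=1, unchanged → [1, 4, 1, 3, 0, 1, 7]
j=2: 1<4, xs[2] = 4+4 = 8 → [1, 4, 8, 3, 0, 1, 7]
j=3: 3<8, xs[3] = 8+4 = 12 → [1, 4, 8, 12, 0, 1, 7]
j=4: 0<12, xs[4] = 12+4 = 16 → [1, 4, 8, 12, 16, 1, 7]
j=5: 1<16, xs[5] = 16+4 = 20 → [1, 4, 8, 12, 16, 20, 7]
j=6: 7<20, xs[6] = 20+4 = 24 → [1, 4, 8, 12, 16, 20, 24]
sum = 85

85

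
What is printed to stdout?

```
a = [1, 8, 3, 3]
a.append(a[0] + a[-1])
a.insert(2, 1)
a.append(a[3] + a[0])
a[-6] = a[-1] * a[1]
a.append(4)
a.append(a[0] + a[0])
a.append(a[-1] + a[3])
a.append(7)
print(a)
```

[1, 32, 1, 3, 3, 4, 4, 4, 2, 5, 7]

append a[0]+a[-1] = 1+3 = 4 → [1, 8, 3, 3, 4]
insert 1 at 2 → [1, 8, 1, 3, 3, 4]
append a[3]+a[0] = 3+1 = 4 → [1, 8, 1, 3, 3, 4, 4]
a[-6] = a[-1]*a[1] = 4*8 = 32 → [1, 32, 1, 3, 3, 4, 4]
append 4 → [1, 32, 1, 3, 3, 4, 4, 4]
append a[0]+a[0] = 1+1 = 2 → [1, 32, 1, 3, 3, 4, 4, 4, 2]
append a[-1]+a[3] = 2+3 = 5 → [1, 32, 1, 3, 3, 4, 4, 4, 2, 5]
append 7 → [1, 32, 1, 3, 3, 4, 4, 4, 2, 5, 7]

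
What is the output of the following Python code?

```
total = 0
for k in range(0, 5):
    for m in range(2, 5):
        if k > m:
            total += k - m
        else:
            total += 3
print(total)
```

k=0,m=2: not 0>2, total = 0+3 = 3
k=0,m=3: not 0>3, total = 3+3 = 6
k=0,m=4: not 0>4, total = 6+3 = 9
k=1,m=2: not 1>2, total = 9+3 = 12
k=1,m=3: not 1>3, total = 12+3 = 15
k=1,m=4: not 1>4, total = 15+3 = 18
k=2,m=2: not 2>2, total = 18+3 = 21
k=2,m=3: not 2>3, total = 21+3 = 24
k=2,m=4: not 2>4, total = 24+3 = 27
k=3,m=2: 3>2, total = 27+1 = 28
k=3,m=3: not 3>3, total = 28+3 = 31
k=3,m=4: not 3>4, total = 31+3 = 34
k=4,m=2: 4>2, total = 34+2 = 36
k=4,m=3: 4>3, total = 36+1 = 37
k=4,m=4: not 4>4, total = 37+3 = 40

40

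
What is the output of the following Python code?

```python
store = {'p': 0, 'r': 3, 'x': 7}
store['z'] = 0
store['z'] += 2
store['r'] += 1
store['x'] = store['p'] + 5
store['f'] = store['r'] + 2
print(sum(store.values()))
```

store['z'] = 0 → {'p': 0, 'r': 3, 'x': 7, 'z': 0}
store['z'] = 0+2 = 2 → {'p': 0, 'r': 3, 'x': 7, 'z': 2}
store['r'] = 3+1 = 4 → {'p': 0, 'r': 4, 'x': 7, 'z': 2}
store['x'] = store['p']+5 = 5 → {'p': 0, 'r': 4, 'x': 5, 'z': 2}
store['f'] = store['r']+2 = 6 → {'p': 0, 'r': 4, 'x': 5, 'z': 2, 'f': 6}
sum of values = 17

17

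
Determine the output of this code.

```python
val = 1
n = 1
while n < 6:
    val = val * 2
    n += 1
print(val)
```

n=1: val = 1*2 = 2
n=2: val = 2*2 = 4
n=3: val = 4*2 = 8
n=4: val = 8*2 = 16
n=5: val = 16*2 = 32

32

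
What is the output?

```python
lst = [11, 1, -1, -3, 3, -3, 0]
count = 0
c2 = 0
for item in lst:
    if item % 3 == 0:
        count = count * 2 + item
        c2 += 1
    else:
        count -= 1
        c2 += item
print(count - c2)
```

item=11: not %3==0, count = 0-1 = -1; c2=11
item=1: not %3==0, count = (-1)-1 = -2; c2=12
item=-1: not %3==0, count = (-2)-1 = -3; c2=11
item=-3: %3==0, count = (-3)*2+(-3) = -9; c2=12
item=3: %3==0, count = (-9)*2+3 = -15; c2=13
item=-3: %3==0, count = (-15)*2+(-3) = -33; c2=14
item=0: %3==0, count = (-33)*2+0 = -66; c2=15
count-c2 = (-66)-15 = -81

-81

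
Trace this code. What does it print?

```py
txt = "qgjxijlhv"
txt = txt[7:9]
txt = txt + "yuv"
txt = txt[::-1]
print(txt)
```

vuyvh

slice [7:9] → 'hv'
+ 'yuv' → 'hvyuv'
reverse → 'vuyvh'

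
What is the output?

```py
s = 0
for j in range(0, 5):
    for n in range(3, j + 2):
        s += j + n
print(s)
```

j=2,n=3: s = 0+5 = 5
j=3,n=3: s = 5+6 = 11
j=3,n=4: s = 11+7 = 18
j=4,n=3: s = 18+7 = 25
j=4,n=4: s = 25+8 = 33
j=4,n=5: s = 33+9 = 42

42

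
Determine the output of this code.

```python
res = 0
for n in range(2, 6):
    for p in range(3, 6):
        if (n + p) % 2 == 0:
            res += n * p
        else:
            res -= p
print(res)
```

64

n=2,p=3: odd sum, res = 0-3 = -3
n=2,p=4: even sum, res = (-3)+8 = 5
n=2,p=5: odd sum, res = 5-5 = 0
n=3,p=3: even sum, res = 0+9 = 9
n=3,p=4: odd sum, res = 9-4 = 5
n=3,p=5: even sum, res = 5+15 = 20
n=4,p=3: odd sum, res = 20-3 = 17
n=4,p=4: even sum, res = 17+16 = 33
n=4,p=5: odd sum, res = 33-5 = 28
n=5,p=3: even sum, res = 28+15 = 43
n=5,p=4: odd sum, res = 43-4 = 39
n=5,p=5: even sum, res = 39+25 = 64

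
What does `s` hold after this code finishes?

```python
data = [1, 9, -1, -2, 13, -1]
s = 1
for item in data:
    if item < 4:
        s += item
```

item=1: <4, s = 1+1 = 2
item=9: not <4
item=-1: <4, s = 2+(-1) = 1
item=-2: <4, s = 1+(-2) = -1
item=13: not <4
item=-1: <4, s = (-1)+(-1) = -2

-2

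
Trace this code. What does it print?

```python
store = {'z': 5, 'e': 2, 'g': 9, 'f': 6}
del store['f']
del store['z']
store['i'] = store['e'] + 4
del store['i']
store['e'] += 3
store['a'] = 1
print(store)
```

del 'f' → {'z': 5, 'e': 2, 'g': 9}
del 'z' → {'e': 2, 'g': 9}
store['i'] = store['e']+4 = 6 → {'e': 2, 'g': 9, 'i': 6}
del 'i' → {'e': 2, 'g': 9}
store['e'] = 2+3 = 5 → {'e': 5, 'g': 9}
store['a'] = 1 → {'e': 5, 'g': 9, 'a': 1}

{'e': 5, 'g': 9, 'a': 1}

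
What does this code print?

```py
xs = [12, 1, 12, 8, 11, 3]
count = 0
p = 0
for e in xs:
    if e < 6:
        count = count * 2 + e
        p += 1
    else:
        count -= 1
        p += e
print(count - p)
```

e=12: not <6, count = 0-1 = -1; p=12
e=1: <6, count = (-1)*2+1 = -1; p=13
e=12: not <6, count = (-1)-1 = -2; p=25
e=8: not <6, count = (-2)-1 = -3; p=33
e=11: not <6, count = (-3)-1 = -4; p=44
e=3: <6, count = (-4)*2+3 = -5; p=45
count-p = (-5)-45 = -50

-50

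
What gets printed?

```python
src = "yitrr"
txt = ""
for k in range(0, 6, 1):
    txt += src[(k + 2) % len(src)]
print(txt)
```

trryit

k=0: add src[2]='t' → 't'
k=1: add src[3]='r' → 'tr'
k=2: add src[4]='r' → 'trr'
k=3: add src[0]='y' → 'trry'
k=4: add src[1]='i' → 'trryi'
k=5: add src[2]='t' → 'trryit'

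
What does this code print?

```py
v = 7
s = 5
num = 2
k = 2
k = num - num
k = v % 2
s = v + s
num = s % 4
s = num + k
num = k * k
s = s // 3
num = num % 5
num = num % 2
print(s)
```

k = 2-2 = 0
k = 7%2 = 1
s = 7+5 = 12
num = 12%4 = 0
s = 0+1 = 1
num = 1*1 = 1
s = 1//3 = 0
num = 1%5 = 1
num = 1%2 = 1

0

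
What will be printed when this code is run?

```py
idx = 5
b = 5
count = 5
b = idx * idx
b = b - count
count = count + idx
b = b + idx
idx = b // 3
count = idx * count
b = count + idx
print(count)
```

80

b = 5*5 = 25
b = 25-5 = 20
count = 5+5 = 10
b = 20+5 = 25
idx = 25//3 = 8
count = 8*10 = 80
b = 80+8 = 88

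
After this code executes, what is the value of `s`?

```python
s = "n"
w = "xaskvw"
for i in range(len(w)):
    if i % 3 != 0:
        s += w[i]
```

'nasvw'

i=0: skip
i=1: add 'a' → 'na'
i=2: add 's' → 'nas'
i=3: skip
i=4: add 'v' → 'nasv'
i=5: add 'w' → 'nasvw'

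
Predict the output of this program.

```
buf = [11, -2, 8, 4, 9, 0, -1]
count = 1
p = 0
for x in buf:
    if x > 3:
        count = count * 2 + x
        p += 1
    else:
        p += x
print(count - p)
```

152

x=11: >3, count = 1*2+11 = 13; p=1
x=-2: not >3; p=-1
x=8: >3, count = 13*2+8 = 34; p=0
x=4: >3, count = 34*2+4 = 72; p=1
x=9: >3, count = 72*2+9 = 153; p=2
x=0: not >3; p=2
x=-1: not >3; p=1
count-p = 153-1 = 152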